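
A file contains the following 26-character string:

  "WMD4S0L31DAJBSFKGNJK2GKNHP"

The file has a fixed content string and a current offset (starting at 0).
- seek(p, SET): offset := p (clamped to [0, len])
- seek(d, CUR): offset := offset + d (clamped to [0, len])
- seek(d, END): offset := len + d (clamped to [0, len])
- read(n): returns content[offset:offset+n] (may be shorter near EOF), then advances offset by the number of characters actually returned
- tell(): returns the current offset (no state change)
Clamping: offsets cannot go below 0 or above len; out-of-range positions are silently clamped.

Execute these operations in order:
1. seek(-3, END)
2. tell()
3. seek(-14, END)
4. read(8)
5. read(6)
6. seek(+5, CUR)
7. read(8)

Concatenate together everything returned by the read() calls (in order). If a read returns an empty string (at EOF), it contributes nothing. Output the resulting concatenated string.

After 1 (seek(-3, END)): offset=23
After 2 (tell()): offset=23
After 3 (seek(-14, END)): offset=12
After 4 (read(8)): returned 'BSFKGNJK', offset=20
After 5 (read(6)): returned '2GKNHP', offset=26
After 6 (seek(+5, CUR)): offset=26
After 7 (read(8)): returned '', offset=26

Answer: BSFKGNJK2GKNHP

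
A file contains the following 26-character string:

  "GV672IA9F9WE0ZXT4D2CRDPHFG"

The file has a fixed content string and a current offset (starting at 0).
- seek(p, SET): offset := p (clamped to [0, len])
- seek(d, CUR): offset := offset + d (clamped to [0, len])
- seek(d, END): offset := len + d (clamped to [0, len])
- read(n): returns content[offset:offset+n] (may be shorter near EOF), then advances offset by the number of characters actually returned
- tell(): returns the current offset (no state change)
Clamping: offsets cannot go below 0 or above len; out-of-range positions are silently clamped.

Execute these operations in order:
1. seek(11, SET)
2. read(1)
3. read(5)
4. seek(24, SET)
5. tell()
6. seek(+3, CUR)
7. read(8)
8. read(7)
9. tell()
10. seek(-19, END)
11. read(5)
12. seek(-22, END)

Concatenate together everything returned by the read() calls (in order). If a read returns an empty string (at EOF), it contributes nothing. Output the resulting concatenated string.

Answer: E0ZXT49F9WE

Derivation:
After 1 (seek(11, SET)): offset=11
After 2 (read(1)): returned 'E', offset=12
After 3 (read(5)): returned '0ZXT4', offset=17
After 4 (seek(24, SET)): offset=24
After 5 (tell()): offset=24
After 6 (seek(+3, CUR)): offset=26
After 7 (read(8)): returned '', offset=26
After 8 (read(7)): returned '', offset=26
After 9 (tell()): offset=26
After 10 (seek(-19, END)): offset=7
After 11 (read(5)): returned '9F9WE', offset=12
After 12 (seek(-22, END)): offset=4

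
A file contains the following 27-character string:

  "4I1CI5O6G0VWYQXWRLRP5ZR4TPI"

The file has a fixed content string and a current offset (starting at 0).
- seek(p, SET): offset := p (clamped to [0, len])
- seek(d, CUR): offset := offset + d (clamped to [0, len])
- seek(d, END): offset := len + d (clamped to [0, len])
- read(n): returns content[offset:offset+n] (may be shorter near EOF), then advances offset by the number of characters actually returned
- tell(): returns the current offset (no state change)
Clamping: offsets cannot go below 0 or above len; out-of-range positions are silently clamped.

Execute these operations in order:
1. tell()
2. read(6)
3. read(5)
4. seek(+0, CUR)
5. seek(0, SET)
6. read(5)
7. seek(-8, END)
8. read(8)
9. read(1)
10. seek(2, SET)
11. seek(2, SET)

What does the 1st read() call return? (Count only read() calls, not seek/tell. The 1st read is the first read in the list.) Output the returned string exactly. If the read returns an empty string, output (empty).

After 1 (tell()): offset=0
After 2 (read(6)): returned '4I1CI5', offset=6
After 3 (read(5)): returned 'O6G0V', offset=11
After 4 (seek(+0, CUR)): offset=11
After 5 (seek(0, SET)): offset=0
After 6 (read(5)): returned '4I1CI', offset=5
After 7 (seek(-8, END)): offset=19
After 8 (read(8)): returned 'P5ZR4TPI', offset=27
After 9 (read(1)): returned '', offset=27
After 10 (seek(2, SET)): offset=2
After 11 (seek(2, SET)): offset=2

Answer: 4I1CI5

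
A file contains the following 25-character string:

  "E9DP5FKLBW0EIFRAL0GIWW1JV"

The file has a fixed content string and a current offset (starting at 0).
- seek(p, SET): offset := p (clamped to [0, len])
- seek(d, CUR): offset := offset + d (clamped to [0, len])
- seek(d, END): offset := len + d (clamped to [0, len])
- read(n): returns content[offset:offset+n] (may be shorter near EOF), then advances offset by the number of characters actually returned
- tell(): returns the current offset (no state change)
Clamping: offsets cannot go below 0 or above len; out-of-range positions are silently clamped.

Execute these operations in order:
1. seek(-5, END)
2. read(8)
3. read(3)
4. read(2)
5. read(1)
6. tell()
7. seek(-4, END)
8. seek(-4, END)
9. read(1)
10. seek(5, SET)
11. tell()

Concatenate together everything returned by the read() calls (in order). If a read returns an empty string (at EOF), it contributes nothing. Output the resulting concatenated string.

After 1 (seek(-5, END)): offset=20
After 2 (read(8)): returned 'WW1JV', offset=25
After 3 (read(3)): returned '', offset=25
After 4 (read(2)): returned '', offset=25
After 5 (read(1)): returned '', offset=25
After 6 (tell()): offset=25
After 7 (seek(-4, END)): offset=21
After 8 (seek(-4, END)): offset=21
After 9 (read(1)): returned 'W', offset=22
After 10 (seek(5, SET)): offset=5
After 11 (tell()): offset=5

Answer: WW1JVW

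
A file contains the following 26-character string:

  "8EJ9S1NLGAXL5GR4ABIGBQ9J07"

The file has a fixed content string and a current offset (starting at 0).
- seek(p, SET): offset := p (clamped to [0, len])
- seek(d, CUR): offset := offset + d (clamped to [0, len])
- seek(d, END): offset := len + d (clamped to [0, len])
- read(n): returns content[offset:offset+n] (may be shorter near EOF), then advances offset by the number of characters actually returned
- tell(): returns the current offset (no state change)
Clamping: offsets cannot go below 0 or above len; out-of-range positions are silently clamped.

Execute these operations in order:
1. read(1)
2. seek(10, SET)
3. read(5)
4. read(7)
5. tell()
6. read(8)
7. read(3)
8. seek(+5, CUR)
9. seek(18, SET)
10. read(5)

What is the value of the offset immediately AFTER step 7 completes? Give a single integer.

After 1 (read(1)): returned '8', offset=1
After 2 (seek(10, SET)): offset=10
After 3 (read(5)): returned 'XL5GR', offset=15
After 4 (read(7)): returned '4ABIGBQ', offset=22
After 5 (tell()): offset=22
After 6 (read(8)): returned '9J07', offset=26
After 7 (read(3)): returned '', offset=26

Answer: 26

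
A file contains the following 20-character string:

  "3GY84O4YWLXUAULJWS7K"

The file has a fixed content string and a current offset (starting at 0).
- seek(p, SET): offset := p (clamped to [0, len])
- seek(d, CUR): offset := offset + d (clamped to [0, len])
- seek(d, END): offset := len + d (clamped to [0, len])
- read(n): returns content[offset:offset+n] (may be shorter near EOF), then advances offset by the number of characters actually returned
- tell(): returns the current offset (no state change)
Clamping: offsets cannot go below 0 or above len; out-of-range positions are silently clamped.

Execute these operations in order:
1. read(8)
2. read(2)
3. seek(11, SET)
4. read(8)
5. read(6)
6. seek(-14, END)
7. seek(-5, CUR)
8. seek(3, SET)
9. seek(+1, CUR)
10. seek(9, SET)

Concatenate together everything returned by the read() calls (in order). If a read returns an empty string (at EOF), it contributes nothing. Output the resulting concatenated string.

Answer: 3GY84O4YWLUAULJWS7K

Derivation:
After 1 (read(8)): returned '3GY84O4Y', offset=8
After 2 (read(2)): returned 'WL', offset=10
After 3 (seek(11, SET)): offset=11
After 4 (read(8)): returned 'UAULJWS7', offset=19
After 5 (read(6)): returned 'K', offset=20
After 6 (seek(-14, END)): offset=6
After 7 (seek(-5, CUR)): offset=1
After 8 (seek(3, SET)): offset=3
After 9 (seek(+1, CUR)): offset=4
After 10 (seek(9, SET)): offset=9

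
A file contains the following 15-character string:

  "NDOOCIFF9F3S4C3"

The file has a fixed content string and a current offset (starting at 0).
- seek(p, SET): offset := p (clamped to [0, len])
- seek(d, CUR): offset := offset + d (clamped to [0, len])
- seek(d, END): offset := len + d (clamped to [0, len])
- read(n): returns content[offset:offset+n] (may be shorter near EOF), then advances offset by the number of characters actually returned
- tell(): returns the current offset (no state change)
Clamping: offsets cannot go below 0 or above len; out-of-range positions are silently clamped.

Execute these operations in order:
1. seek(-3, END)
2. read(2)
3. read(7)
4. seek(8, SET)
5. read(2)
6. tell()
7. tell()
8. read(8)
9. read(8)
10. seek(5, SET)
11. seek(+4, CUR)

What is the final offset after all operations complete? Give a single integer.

After 1 (seek(-3, END)): offset=12
After 2 (read(2)): returned '4C', offset=14
After 3 (read(7)): returned '3', offset=15
After 4 (seek(8, SET)): offset=8
After 5 (read(2)): returned '9F', offset=10
After 6 (tell()): offset=10
After 7 (tell()): offset=10
After 8 (read(8)): returned '3S4C3', offset=15
After 9 (read(8)): returned '', offset=15
After 10 (seek(5, SET)): offset=5
After 11 (seek(+4, CUR)): offset=9

Answer: 9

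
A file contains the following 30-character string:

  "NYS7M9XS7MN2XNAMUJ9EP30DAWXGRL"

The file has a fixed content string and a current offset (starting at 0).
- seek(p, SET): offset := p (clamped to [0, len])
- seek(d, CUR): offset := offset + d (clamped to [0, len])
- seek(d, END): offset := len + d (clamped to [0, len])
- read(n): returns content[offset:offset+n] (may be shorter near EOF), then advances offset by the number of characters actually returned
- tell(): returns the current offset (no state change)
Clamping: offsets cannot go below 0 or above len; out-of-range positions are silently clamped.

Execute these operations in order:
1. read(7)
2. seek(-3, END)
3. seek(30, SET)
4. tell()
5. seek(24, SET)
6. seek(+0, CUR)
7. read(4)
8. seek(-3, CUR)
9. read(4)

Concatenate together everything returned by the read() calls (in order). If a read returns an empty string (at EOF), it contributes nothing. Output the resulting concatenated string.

Answer: NYS7M9XAWXGWXGR

Derivation:
After 1 (read(7)): returned 'NYS7M9X', offset=7
After 2 (seek(-3, END)): offset=27
After 3 (seek(30, SET)): offset=30
After 4 (tell()): offset=30
After 5 (seek(24, SET)): offset=24
After 6 (seek(+0, CUR)): offset=24
After 7 (read(4)): returned 'AWXG', offset=28
After 8 (seek(-3, CUR)): offset=25
After 9 (read(4)): returned 'WXGR', offset=29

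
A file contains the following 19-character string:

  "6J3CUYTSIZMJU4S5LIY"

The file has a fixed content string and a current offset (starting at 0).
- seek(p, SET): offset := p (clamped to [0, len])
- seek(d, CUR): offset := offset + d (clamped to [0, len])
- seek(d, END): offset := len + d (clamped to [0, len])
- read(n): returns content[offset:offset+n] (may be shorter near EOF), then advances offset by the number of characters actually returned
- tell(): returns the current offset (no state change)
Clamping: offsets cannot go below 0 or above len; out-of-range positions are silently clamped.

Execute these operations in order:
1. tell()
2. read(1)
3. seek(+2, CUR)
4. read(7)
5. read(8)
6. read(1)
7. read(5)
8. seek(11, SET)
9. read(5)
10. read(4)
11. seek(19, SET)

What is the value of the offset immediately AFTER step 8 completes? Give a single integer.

After 1 (tell()): offset=0
After 2 (read(1)): returned '6', offset=1
After 3 (seek(+2, CUR)): offset=3
After 4 (read(7)): returned 'CUYTSIZ', offset=10
After 5 (read(8)): returned 'MJU4S5LI', offset=18
After 6 (read(1)): returned 'Y', offset=19
After 7 (read(5)): returned '', offset=19
After 8 (seek(11, SET)): offset=11

Answer: 11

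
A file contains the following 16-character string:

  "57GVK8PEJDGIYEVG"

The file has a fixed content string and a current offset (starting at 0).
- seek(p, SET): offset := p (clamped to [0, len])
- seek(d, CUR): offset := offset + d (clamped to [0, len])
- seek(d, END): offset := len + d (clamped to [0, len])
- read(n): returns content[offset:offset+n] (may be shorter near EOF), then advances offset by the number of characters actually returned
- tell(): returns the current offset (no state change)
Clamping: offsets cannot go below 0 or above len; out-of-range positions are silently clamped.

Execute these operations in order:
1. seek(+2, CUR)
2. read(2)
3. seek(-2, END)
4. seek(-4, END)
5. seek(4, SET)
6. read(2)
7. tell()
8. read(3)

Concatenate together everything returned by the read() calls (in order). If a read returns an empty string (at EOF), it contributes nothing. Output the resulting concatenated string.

Answer: GVK8PEJ

Derivation:
After 1 (seek(+2, CUR)): offset=2
After 2 (read(2)): returned 'GV', offset=4
After 3 (seek(-2, END)): offset=14
After 4 (seek(-4, END)): offset=12
After 5 (seek(4, SET)): offset=4
After 6 (read(2)): returned 'K8', offset=6
After 7 (tell()): offset=6
After 8 (read(3)): returned 'PEJ', offset=9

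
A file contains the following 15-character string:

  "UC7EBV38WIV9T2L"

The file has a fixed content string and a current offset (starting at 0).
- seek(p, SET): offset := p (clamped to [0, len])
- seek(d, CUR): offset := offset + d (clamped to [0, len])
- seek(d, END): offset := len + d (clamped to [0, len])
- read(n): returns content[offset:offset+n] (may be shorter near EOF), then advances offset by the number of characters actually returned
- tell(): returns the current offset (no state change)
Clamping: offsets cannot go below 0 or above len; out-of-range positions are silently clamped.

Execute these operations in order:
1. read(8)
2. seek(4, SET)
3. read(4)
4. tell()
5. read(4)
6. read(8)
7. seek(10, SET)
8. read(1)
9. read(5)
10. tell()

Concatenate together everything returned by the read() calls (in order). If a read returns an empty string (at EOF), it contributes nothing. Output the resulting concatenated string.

After 1 (read(8)): returned 'UC7EBV38', offset=8
After 2 (seek(4, SET)): offset=4
After 3 (read(4)): returned 'BV38', offset=8
After 4 (tell()): offset=8
After 5 (read(4)): returned 'WIV9', offset=12
After 6 (read(8)): returned 'T2L', offset=15
After 7 (seek(10, SET)): offset=10
After 8 (read(1)): returned 'V', offset=11
After 9 (read(5)): returned '9T2L', offset=15
After 10 (tell()): offset=15

Answer: UC7EBV38BV38WIV9T2LV9T2L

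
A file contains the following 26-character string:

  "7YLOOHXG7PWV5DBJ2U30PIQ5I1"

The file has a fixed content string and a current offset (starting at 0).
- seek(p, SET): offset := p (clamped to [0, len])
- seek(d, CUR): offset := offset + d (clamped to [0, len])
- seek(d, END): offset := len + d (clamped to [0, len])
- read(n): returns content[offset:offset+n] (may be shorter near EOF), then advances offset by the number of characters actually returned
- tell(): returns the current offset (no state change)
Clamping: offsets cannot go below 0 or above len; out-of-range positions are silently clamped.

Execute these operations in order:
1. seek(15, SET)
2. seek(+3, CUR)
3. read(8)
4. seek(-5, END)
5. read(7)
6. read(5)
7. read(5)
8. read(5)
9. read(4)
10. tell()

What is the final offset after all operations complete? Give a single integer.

Answer: 26

Derivation:
After 1 (seek(15, SET)): offset=15
After 2 (seek(+3, CUR)): offset=18
After 3 (read(8)): returned '30PIQ5I1', offset=26
After 4 (seek(-5, END)): offset=21
After 5 (read(7)): returned 'IQ5I1', offset=26
After 6 (read(5)): returned '', offset=26
After 7 (read(5)): returned '', offset=26
After 8 (read(5)): returned '', offset=26
After 9 (read(4)): returned '', offset=26
After 10 (tell()): offset=26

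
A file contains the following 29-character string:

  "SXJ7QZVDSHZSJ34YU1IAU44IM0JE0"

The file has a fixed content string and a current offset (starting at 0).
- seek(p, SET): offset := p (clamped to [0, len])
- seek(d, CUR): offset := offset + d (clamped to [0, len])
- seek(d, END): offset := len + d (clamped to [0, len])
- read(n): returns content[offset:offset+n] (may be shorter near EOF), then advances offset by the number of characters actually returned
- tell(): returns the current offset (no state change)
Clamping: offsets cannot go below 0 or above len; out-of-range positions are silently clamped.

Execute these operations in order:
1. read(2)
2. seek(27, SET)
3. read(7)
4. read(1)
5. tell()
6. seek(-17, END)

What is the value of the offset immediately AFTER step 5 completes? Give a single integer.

Answer: 29

Derivation:
After 1 (read(2)): returned 'SX', offset=2
After 2 (seek(27, SET)): offset=27
After 3 (read(7)): returned 'E0', offset=29
After 4 (read(1)): returned '', offset=29
After 5 (tell()): offset=29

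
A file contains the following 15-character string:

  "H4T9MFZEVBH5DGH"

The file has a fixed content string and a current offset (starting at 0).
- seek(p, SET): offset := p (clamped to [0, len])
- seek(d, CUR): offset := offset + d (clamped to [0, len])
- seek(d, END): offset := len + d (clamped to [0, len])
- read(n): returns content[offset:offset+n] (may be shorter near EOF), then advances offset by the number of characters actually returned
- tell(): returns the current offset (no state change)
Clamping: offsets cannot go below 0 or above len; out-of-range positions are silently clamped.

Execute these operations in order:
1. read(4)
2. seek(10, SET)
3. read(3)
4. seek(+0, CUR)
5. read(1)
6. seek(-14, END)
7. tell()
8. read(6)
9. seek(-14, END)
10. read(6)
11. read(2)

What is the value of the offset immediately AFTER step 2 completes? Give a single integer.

Answer: 10

Derivation:
After 1 (read(4)): returned 'H4T9', offset=4
After 2 (seek(10, SET)): offset=10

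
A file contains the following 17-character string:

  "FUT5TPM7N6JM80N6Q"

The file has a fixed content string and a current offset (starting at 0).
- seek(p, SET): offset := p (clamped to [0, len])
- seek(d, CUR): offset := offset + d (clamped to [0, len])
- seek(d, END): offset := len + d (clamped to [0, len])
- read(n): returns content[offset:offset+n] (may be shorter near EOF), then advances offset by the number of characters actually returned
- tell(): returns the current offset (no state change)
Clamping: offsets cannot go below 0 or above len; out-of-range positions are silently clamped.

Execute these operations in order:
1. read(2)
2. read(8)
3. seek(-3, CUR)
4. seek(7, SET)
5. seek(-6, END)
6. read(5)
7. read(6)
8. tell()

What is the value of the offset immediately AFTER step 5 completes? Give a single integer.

After 1 (read(2)): returned 'FU', offset=2
After 2 (read(8)): returned 'T5TPM7N6', offset=10
After 3 (seek(-3, CUR)): offset=7
After 4 (seek(7, SET)): offset=7
After 5 (seek(-6, END)): offset=11

Answer: 11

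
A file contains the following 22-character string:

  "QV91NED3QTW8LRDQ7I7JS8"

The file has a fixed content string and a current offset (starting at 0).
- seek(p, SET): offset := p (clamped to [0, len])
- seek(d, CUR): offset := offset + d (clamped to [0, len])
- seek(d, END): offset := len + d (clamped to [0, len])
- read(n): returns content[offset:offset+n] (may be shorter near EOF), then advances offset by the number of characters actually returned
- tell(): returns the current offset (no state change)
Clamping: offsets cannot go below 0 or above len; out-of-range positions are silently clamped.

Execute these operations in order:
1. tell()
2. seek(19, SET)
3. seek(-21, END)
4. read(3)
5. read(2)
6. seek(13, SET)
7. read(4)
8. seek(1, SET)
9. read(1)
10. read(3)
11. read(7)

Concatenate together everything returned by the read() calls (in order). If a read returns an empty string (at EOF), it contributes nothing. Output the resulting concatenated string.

Answer: V91NERDQ7V91NED3QTW8

Derivation:
After 1 (tell()): offset=0
After 2 (seek(19, SET)): offset=19
After 3 (seek(-21, END)): offset=1
After 4 (read(3)): returned 'V91', offset=4
After 5 (read(2)): returned 'NE', offset=6
After 6 (seek(13, SET)): offset=13
After 7 (read(4)): returned 'RDQ7', offset=17
After 8 (seek(1, SET)): offset=1
After 9 (read(1)): returned 'V', offset=2
After 10 (read(3)): returned '91N', offset=5
After 11 (read(7)): returned 'ED3QTW8', offset=12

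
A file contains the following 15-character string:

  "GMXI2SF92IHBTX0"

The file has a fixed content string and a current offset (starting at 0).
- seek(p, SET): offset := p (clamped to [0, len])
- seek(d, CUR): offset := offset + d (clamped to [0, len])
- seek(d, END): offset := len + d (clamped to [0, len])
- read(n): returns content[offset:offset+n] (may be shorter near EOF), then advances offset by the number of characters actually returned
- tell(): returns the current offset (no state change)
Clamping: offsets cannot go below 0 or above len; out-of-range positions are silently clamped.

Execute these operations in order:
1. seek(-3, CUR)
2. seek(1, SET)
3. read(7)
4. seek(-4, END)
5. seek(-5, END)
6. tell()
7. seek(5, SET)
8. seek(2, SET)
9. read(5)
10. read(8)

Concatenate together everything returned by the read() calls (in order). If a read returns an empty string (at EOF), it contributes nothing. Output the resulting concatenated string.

Answer: MXI2SF9XI2SF92IHBTX0

Derivation:
After 1 (seek(-3, CUR)): offset=0
After 2 (seek(1, SET)): offset=1
After 3 (read(7)): returned 'MXI2SF9', offset=8
After 4 (seek(-4, END)): offset=11
After 5 (seek(-5, END)): offset=10
After 6 (tell()): offset=10
After 7 (seek(5, SET)): offset=5
After 8 (seek(2, SET)): offset=2
After 9 (read(5)): returned 'XI2SF', offset=7
After 10 (read(8)): returned '92IHBTX0', offset=15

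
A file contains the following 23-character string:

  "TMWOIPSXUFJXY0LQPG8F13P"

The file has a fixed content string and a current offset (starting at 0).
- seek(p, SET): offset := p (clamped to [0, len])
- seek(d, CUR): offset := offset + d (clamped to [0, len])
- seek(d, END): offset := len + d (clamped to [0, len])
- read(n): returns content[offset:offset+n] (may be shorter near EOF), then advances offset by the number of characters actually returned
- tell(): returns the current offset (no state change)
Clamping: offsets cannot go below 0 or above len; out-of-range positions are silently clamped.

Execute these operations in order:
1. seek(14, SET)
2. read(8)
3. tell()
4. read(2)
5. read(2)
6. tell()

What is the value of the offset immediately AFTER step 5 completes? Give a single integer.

After 1 (seek(14, SET)): offset=14
After 2 (read(8)): returned 'LQPG8F13', offset=22
After 3 (tell()): offset=22
After 4 (read(2)): returned 'P', offset=23
After 5 (read(2)): returned '', offset=23

Answer: 23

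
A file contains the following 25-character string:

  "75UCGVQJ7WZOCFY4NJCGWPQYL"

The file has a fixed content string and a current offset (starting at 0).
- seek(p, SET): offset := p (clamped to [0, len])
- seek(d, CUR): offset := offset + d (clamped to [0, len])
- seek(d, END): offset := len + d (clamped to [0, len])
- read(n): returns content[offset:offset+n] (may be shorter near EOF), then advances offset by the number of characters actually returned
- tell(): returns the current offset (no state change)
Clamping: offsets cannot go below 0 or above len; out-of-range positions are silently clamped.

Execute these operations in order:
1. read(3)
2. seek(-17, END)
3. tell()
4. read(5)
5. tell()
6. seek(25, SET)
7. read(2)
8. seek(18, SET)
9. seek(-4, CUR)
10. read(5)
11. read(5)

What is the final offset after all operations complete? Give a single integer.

After 1 (read(3)): returned '75U', offset=3
After 2 (seek(-17, END)): offset=8
After 3 (tell()): offset=8
After 4 (read(5)): returned '7WZOC', offset=13
After 5 (tell()): offset=13
After 6 (seek(25, SET)): offset=25
After 7 (read(2)): returned '', offset=25
After 8 (seek(18, SET)): offset=18
After 9 (seek(-4, CUR)): offset=14
After 10 (read(5)): returned 'Y4NJC', offset=19
After 11 (read(5)): returned 'GWPQY', offset=24

Answer: 24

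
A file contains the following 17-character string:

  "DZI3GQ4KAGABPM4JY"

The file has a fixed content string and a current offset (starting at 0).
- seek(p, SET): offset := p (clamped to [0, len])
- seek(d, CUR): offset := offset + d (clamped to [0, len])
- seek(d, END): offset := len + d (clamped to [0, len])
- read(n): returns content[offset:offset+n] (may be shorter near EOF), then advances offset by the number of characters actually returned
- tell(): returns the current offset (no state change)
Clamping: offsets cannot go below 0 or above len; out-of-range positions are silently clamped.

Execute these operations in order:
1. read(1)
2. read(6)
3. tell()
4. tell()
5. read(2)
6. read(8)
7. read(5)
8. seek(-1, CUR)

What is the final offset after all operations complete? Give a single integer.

Answer: 16

Derivation:
After 1 (read(1)): returned 'D', offset=1
After 2 (read(6)): returned 'ZI3GQ4', offset=7
After 3 (tell()): offset=7
After 4 (tell()): offset=7
After 5 (read(2)): returned 'KA', offset=9
After 6 (read(8)): returned 'GABPM4JY', offset=17
After 7 (read(5)): returned '', offset=17
After 8 (seek(-1, CUR)): offset=16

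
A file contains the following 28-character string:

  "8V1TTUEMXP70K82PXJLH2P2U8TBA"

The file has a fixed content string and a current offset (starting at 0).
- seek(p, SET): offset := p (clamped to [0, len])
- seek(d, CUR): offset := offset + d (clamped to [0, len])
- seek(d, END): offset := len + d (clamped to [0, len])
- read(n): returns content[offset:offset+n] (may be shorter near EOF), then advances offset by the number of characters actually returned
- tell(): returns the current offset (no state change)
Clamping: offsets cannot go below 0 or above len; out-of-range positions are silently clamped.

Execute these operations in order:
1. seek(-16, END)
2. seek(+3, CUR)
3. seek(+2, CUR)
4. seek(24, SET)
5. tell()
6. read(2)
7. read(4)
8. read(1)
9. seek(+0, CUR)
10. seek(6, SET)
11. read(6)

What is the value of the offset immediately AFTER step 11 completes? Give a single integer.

Answer: 12

Derivation:
After 1 (seek(-16, END)): offset=12
After 2 (seek(+3, CUR)): offset=15
After 3 (seek(+2, CUR)): offset=17
After 4 (seek(24, SET)): offset=24
After 5 (tell()): offset=24
After 6 (read(2)): returned '8T', offset=26
After 7 (read(4)): returned 'BA', offset=28
After 8 (read(1)): returned '', offset=28
After 9 (seek(+0, CUR)): offset=28
After 10 (seek(6, SET)): offset=6
After 11 (read(6)): returned 'EMXP70', offset=12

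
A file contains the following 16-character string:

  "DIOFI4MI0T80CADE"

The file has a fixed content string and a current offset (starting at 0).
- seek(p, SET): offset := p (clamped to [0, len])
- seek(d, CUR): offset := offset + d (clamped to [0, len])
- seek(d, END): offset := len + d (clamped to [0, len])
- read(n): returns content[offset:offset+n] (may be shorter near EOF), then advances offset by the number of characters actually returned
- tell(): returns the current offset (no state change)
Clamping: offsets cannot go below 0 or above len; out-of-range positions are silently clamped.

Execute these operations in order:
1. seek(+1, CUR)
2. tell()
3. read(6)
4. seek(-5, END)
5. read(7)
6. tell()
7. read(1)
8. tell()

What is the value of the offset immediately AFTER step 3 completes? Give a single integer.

Answer: 7

Derivation:
After 1 (seek(+1, CUR)): offset=1
After 2 (tell()): offset=1
After 3 (read(6)): returned 'IOFI4M', offset=7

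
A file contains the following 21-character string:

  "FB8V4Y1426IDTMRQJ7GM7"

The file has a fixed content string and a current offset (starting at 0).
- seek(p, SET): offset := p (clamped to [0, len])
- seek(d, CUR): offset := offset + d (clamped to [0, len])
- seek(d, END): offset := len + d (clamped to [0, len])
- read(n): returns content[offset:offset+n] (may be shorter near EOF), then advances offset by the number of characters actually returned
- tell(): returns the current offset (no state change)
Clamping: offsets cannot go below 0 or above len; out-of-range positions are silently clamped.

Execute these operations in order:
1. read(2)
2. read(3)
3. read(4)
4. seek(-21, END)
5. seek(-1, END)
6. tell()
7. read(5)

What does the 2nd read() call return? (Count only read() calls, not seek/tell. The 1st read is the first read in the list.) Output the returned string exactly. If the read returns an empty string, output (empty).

After 1 (read(2)): returned 'FB', offset=2
After 2 (read(3)): returned '8V4', offset=5
After 3 (read(4)): returned 'Y142', offset=9
After 4 (seek(-21, END)): offset=0
After 5 (seek(-1, END)): offset=20
After 6 (tell()): offset=20
After 7 (read(5)): returned '7', offset=21

Answer: 8V4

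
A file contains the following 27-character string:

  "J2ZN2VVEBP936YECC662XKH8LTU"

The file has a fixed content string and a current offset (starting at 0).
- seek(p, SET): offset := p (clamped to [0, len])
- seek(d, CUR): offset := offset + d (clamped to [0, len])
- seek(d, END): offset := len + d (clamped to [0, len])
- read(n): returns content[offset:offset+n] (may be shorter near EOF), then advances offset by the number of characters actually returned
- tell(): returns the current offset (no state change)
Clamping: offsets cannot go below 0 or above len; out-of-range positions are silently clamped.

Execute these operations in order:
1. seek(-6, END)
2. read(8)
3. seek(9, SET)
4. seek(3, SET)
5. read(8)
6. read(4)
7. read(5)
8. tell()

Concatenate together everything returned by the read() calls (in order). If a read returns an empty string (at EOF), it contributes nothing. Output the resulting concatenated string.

Answer: KH8LTUN2VVEBP936YECC662

Derivation:
After 1 (seek(-6, END)): offset=21
After 2 (read(8)): returned 'KH8LTU', offset=27
After 3 (seek(9, SET)): offset=9
After 4 (seek(3, SET)): offset=3
After 5 (read(8)): returned 'N2VVEBP9', offset=11
After 6 (read(4)): returned '36YE', offset=15
After 7 (read(5)): returned 'CC662', offset=20
After 8 (tell()): offset=20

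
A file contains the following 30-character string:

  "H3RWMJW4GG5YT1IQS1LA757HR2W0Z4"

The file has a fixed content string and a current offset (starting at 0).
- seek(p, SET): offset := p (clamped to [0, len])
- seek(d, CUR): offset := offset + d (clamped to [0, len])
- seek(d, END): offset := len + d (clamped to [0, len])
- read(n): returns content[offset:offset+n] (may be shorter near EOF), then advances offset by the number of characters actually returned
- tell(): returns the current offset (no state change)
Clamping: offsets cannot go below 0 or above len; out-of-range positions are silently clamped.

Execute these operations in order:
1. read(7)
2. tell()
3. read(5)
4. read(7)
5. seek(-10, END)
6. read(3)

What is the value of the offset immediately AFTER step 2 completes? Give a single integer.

After 1 (read(7)): returned 'H3RWMJW', offset=7
After 2 (tell()): offset=7

Answer: 7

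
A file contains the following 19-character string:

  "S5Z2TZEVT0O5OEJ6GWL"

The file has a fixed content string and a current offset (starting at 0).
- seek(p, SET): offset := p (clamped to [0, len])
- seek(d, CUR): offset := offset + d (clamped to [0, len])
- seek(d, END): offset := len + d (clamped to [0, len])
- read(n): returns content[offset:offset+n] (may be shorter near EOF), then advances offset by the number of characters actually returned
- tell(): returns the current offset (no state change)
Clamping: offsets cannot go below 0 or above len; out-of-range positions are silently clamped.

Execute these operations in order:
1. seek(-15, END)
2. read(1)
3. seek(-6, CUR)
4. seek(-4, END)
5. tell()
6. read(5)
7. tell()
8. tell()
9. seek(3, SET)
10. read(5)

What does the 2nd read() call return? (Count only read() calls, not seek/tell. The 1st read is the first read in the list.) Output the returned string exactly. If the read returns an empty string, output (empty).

After 1 (seek(-15, END)): offset=4
After 2 (read(1)): returned 'T', offset=5
After 3 (seek(-6, CUR)): offset=0
After 4 (seek(-4, END)): offset=15
After 5 (tell()): offset=15
After 6 (read(5)): returned '6GWL', offset=19
After 7 (tell()): offset=19
After 8 (tell()): offset=19
After 9 (seek(3, SET)): offset=3
After 10 (read(5)): returned '2TZEV', offset=8

Answer: 6GWL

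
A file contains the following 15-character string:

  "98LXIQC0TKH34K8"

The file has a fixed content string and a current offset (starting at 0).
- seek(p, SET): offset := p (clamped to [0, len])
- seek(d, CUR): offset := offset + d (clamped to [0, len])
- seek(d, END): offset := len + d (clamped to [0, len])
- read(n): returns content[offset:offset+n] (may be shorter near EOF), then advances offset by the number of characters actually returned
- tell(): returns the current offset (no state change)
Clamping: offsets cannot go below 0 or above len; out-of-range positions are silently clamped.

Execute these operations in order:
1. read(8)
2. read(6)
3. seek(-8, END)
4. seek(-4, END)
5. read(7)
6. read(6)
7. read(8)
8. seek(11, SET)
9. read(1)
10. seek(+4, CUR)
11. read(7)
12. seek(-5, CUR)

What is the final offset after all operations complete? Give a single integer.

After 1 (read(8)): returned '98LXIQC0', offset=8
After 2 (read(6)): returned 'TKH34K', offset=14
After 3 (seek(-8, END)): offset=7
After 4 (seek(-4, END)): offset=11
After 5 (read(7)): returned '34K8', offset=15
After 6 (read(6)): returned '', offset=15
After 7 (read(8)): returned '', offset=15
After 8 (seek(11, SET)): offset=11
After 9 (read(1)): returned '3', offset=12
After 10 (seek(+4, CUR)): offset=15
After 11 (read(7)): returned '', offset=15
After 12 (seek(-5, CUR)): offset=10

Answer: 10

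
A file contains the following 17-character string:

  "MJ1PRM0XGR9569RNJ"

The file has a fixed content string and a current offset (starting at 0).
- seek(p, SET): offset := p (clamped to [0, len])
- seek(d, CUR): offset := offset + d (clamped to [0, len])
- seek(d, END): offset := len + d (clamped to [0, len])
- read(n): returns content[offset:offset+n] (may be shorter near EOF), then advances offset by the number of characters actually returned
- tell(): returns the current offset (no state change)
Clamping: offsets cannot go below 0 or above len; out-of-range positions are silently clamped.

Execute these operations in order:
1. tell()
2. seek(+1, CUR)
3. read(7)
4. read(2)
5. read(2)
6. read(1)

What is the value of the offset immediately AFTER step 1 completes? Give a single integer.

Answer: 0

Derivation:
After 1 (tell()): offset=0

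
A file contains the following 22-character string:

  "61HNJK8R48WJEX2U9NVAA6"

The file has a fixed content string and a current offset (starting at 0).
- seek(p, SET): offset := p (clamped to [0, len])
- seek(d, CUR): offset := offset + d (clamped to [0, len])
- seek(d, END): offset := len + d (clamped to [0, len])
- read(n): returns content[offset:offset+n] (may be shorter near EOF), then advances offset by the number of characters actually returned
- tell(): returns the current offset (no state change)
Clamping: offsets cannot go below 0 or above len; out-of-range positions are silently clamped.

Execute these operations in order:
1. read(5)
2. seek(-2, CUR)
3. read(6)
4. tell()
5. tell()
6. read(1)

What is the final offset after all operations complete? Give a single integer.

After 1 (read(5)): returned '61HNJ', offset=5
After 2 (seek(-2, CUR)): offset=3
After 3 (read(6)): returned 'NJK8R4', offset=9
After 4 (tell()): offset=9
After 5 (tell()): offset=9
After 6 (read(1)): returned '8', offset=10

Answer: 10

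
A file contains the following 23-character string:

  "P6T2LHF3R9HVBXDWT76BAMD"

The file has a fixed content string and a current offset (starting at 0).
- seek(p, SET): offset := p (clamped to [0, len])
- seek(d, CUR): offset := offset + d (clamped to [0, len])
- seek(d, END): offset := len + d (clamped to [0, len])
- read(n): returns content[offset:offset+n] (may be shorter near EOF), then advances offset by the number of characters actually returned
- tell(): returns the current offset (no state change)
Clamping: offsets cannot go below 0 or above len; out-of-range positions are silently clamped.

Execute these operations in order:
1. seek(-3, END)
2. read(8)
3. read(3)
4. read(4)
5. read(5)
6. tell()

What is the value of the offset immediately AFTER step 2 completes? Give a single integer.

Answer: 23

Derivation:
After 1 (seek(-3, END)): offset=20
After 2 (read(8)): returned 'AMD', offset=23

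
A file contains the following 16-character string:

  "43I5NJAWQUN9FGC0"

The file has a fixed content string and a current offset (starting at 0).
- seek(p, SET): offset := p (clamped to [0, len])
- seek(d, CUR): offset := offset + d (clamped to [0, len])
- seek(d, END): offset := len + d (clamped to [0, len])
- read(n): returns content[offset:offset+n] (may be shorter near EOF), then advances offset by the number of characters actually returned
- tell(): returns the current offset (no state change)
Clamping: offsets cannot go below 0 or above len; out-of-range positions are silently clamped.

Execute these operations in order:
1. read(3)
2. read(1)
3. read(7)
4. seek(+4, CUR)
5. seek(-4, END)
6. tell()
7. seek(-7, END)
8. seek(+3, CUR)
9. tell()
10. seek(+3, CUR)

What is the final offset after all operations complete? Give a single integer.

After 1 (read(3)): returned '43I', offset=3
After 2 (read(1)): returned '5', offset=4
After 3 (read(7)): returned 'NJAWQUN', offset=11
After 4 (seek(+4, CUR)): offset=15
After 5 (seek(-4, END)): offset=12
After 6 (tell()): offset=12
After 7 (seek(-7, END)): offset=9
After 8 (seek(+3, CUR)): offset=12
After 9 (tell()): offset=12
After 10 (seek(+3, CUR)): offset=15

Answer: 15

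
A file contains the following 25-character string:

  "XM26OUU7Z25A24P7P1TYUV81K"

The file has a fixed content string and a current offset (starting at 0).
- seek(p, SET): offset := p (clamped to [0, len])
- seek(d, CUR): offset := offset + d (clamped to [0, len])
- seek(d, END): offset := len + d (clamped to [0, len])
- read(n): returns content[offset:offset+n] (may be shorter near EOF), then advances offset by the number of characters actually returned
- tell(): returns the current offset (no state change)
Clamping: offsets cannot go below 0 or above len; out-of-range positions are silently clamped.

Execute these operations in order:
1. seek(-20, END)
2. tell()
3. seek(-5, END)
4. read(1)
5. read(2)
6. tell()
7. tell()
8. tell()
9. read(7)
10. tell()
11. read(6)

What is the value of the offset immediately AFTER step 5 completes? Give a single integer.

Answer: 23

Derivation:
After 1 (seek(-20, END)): offset=5
After 2 (tell()): offset=5
After 3 (seek(-5, END)): offset=20
After 4 (read(1)): returned 'U', offset=21
After 5 (read(2)): returned 'V8', offset=23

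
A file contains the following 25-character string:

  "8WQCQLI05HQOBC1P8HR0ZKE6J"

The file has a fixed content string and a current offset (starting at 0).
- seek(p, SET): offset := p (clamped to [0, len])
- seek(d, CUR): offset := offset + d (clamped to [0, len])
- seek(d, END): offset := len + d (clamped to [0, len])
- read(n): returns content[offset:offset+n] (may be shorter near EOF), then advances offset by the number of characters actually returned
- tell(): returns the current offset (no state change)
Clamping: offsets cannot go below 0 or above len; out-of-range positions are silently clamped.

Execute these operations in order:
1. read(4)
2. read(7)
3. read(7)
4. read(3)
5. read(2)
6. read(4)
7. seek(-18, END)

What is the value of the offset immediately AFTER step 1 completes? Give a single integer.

After 1 (read(4)): returned '8WQC', offset=4

Answer: 4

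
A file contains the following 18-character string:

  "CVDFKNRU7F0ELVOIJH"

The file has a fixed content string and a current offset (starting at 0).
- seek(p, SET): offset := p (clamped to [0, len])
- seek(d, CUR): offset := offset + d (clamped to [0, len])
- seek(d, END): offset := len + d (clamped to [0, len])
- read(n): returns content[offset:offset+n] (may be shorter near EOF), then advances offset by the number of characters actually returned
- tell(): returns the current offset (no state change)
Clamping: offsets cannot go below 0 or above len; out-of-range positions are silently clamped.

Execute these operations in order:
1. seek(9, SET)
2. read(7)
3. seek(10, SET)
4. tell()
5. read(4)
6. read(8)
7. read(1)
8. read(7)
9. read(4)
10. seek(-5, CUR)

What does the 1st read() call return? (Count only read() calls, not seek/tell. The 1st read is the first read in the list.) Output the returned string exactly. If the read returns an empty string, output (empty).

After 1 (seek(9, SET)): offset=9
After 2 (read(7)): returned 'F0ELVOI', offset=16
After 3 (seek(10, SET)): offset=10
After 4 (tell()): offset=10
After 5 (read(4)): returned '0ELV', offset=14
After 6 (read(8)): returned 'OIJH', offset=18
After 7 (read(1)): returned '', offset=18
After 8 (read(7)): returned '', offset=18
After 9 (read(4)): returned '', offset=18
After 10 (seek(-5, CUR)): offset=13

Answer: F0ELVOI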